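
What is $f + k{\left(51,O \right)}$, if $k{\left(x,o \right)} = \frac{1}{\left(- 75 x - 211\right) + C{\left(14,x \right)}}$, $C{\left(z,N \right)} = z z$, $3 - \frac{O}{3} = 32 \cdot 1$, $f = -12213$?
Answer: $- \frac{46897921}{3840} \approx -12213.0$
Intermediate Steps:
$O = -87$ ($O = 9 - 3 \cdot 32 \cdot 1 = 9 - 96 = -87$)
$C{\left(z,N \right)} = z^{2}$
$k{\left(x,o \right)} = \frac{1}{-15 - 75 x}$ ($k{\left(x,o \right)} = \frac{1}{\left(- 75 x - 211\right) + 14^{2}} = \frac{1}{\left(-211 - 75 x\right) + 196} = \frac{1}{-15 - 75 x}$)
$f + k{\left(51,O \right)} = -12213 - \frac{1}{15 + 75 \cdot 51} = -12213 - \frac{1}{15 + 3825} = -12213 - \frac{1}{3840} = - \frac{46897921}{3840}$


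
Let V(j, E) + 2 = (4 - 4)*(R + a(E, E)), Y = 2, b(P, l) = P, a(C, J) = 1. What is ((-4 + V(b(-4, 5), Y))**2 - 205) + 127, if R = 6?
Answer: -42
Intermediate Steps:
V(j, E) = -2 (V(j, E) = -2 + (4 - 4)*(6 + 1) = -2 + 0*7 = -2 + 0 = -2)
((-4 + V(b(-4, 5), Y))**2 - 205) + 127 = ((-4 - 2)**2 - 205) + 127 = ((-6)**2 - 205) + 127 = (36 - 205) + 127 = -169 + 127 = -42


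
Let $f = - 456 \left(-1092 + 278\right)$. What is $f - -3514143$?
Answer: $3885327$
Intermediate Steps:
$f = 371184$ ($f = \left(-456\right) \left(-814\right) = 371184$)
$f - -3514143 = 371184 - -3514143 = 371184 + 3514143 = 3885327$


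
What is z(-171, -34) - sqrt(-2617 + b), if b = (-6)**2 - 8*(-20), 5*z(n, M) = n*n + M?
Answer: 29207/5 - 3*I*sqrt(269) ≈ 5841.4 - 49.204*I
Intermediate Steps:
z(n, M) = M/5 + n**2/5 (z(n, M) = (n*n + M)/5 = (n**2 + M)/5 = (M + n**2)/5 = M/5 + n**2/5)
b = 196 (b = 36 + 160 = 196)
z(-171, -34) - sqrt(-2617 + b) = ((1/5)*(-34) + (1/5)*(-171)**2) - sqrt(-2617 + 196) = (-34/5 + (1/5)*29241) - sqrt(-2421) = (-34/5 + 29241/5) - 3*I*sqrt(269) = 29207/5 - 3*I*sqrt(269)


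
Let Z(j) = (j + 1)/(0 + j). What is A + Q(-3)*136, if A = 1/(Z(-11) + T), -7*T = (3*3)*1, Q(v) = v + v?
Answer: -23741/29 ≈ -818.66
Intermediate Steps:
Q(v) = 2*v
T = -9/7 (T = -3*3/7 = -9/7 ≈ -1.2857)
Z(j) = (1 + j)/j
A = -77/29 (A = 1/((1 - 11)/(-11) - 9/7) = 1/(-1/11*(-10) - 9/7) = 1/(10/11 - 9/7) = 1/(-29/77) = -77/29 ≈ -2.6552)
A + Q(-3)*136 = -77/29 + (2*(-3))*136 = -77/29 - 6*136 = -77/29 - 816 = -23741/29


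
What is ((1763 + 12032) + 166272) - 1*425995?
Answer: -245928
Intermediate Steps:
((1763 + 12032) + 166272) - 1*425995 = (13795 + 166272) - 425995 = 180067 - 425995 = -245928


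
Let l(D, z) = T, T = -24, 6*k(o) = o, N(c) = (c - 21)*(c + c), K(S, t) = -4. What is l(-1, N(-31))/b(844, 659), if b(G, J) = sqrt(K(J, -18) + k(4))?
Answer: 12*I*sqrt(30)/5 ≈ 13.145*I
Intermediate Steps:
N(c) = 2*c*(-21 + c) (N(c) = (-21 + c)*(2*c) = 2*c*(-21 + c))
k(o) = o/6
b(G, J) = I*sqrt(30)/3 (b(G, J) = sqrt(-4 + (1/6)*4) = sqrt(-4 + 2/3) = sqrt(-10/3) = I*sqrt(30)/3)
l(D, z) = -24
l(-1, N(-31))/b(844, 659) = -24*(-I*sqrt(30)/10) = -(-12)*I*sqrt(30)/5 = 12*I*sqrt(30)/5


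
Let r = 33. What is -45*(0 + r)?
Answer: -1485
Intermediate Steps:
-45*(0 + r) = -45*(0 + 33) = -45*33 = -1485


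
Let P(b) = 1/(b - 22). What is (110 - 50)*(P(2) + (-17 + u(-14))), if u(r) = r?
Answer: -1863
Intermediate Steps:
P(b) = 1/(-22 + b)
(110 - 50)*(P(2) + (-17 + u(-14))) = (110 - 50)*(1/(-22 + 2) + (-17 - 14)) = 60*(1/(-20) - 31) = 60*(-1/20 - 31) = 60*(-621/20) = -1863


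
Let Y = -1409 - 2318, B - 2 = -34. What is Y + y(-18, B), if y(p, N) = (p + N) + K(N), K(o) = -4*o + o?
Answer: -3681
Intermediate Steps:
B = -32 (B = 2 - 34 = -32)
K(o) = -3*o
y(p, N) = p - 2*N (y(p, N) = (p + N) - 3*N = (N + p) - 3*N = p - 2*N)
Y = -3727
Y + y(-18, B) = -3727 + (-18 - 2*(-32)) = -3727 + (-18 + 64) = -3727 + 46 = -3681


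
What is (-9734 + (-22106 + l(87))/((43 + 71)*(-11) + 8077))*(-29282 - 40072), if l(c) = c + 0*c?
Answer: 4607678702754/6823 ≈ 6.7532e+8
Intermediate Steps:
l(c) = c (l(c) = c + 0 = c)
(-9734 + (-22106 + l(87))/((43 + 71)*(-11) + 8077))*(-29282 - 40072) = (-9734 + (-22106 + 87)/((43 + 71)*(-11) + 8077))*(-29282 - 40072) = (-9734 - 22019/(114*(-11) + 8077))*(-69354) = (-9734 - 22019/(-1254 + 8077))*(-69354) = (-9734 - 22019/6823)*(-69354) = -66437101/6823*(-69354) = 4607678702754/6823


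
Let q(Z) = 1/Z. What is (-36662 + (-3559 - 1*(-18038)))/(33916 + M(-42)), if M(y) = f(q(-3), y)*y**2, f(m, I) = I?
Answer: 22183/40172 ≈ 0.55220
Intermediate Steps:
q(Z) = 1/Z
M(y) = y**3 (M(y) = y*y**2 = y**3)
(-36662 + (-3559 - 1*(-18038)))/(33916 + M(-42)) = (-36662 + (-3559 - 1*(-18038)))/(33916 + (-42)**3) = (-36662 + (-3559 + 18038))/(33916 - 74088) = (-36662 + 14479)/(-40172) = -22183*(-1/40172) = 22183/40172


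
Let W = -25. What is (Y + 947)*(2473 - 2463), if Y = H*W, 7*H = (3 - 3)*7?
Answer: 9470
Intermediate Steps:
H = 0 (H = ((3 - 3)*7)/7 = (0*7)/7 = (⅐)*0 = 0)
Y = 0 (Y = 0*(-25) = 0)
(Y + 947)*(2473 - 2463) = (0 + 947)*(2473 - 2463) = 947*10 = 9470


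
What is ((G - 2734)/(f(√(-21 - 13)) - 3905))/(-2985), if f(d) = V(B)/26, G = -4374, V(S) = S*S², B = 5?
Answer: -184808/302693925 ≈ -0.00061054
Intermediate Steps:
V(S) = S³
f(d) = 125/26 (f(d) = 5³/26 = 125*(1/26) = 125/26)
((G - 2734)/(f(√(-21 - 13)) - 3905))/(-2985) = ((-4374 - 2734)/(125/26 - 3905))/(-2985) = -7108/(-101405/26)*(-1/2985) = -7108*(-26/101405)*(-1/2985) = (184808/101405)*(-1/2985) = -184808/302693925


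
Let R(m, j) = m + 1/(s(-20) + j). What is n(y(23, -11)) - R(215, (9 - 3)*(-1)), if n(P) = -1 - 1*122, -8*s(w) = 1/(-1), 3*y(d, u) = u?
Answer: -15878/47 ≈ -337.83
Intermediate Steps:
y(d, u) = u/3
s(w) = 1/8 (s(w) = -1/8/(-1) = -1/8*(-1) = 1/8)
R(m, j) = m + 1/(1/8 + j)
n(P) = -123 (n(P) = -1 - 122 = -123)
n(y(23, -11)) - R(215, (9 - 3)*(-1)) = -123 - (8 + 215 + 8*((9 - 3)*(-1))*215)/(1 + 8*((9 - 3)*(-1))) = -123 - (8 + 215 + 8*(6*(-1))*215)/(1 + 8*(6*(-1))) = -123 - (8 + 215 + 8*(-6)*215)/(1 + 8*(-6)) = -123 - (8 + 215 - 10320)/(1 - 48) = -123 - (-10097)/(-47) = -123 - (-1)*(-10097)/47 = -123 - 1*10097/47 = -123 - 10097/47 = -15878/47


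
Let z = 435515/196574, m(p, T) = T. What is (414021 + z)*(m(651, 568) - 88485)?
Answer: -7155230507507773/196574 ≈ -3.6400e+10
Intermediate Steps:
z = 435515/196574 (z = 435515*(1/196574) = 435515/196574 ≈ 2.2155)
(414021 + z)*(m(651, 568) - 88485) = (414021 + 435515/196574)*(568 - 88485) = (81386199569/196574)*(-87917) = -7155230507507773/196574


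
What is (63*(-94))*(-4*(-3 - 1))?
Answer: -94752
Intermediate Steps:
(63*(-94))*(-4*(-3 - 1)) = -(-23688)*(-4) = -5922*16 = -94752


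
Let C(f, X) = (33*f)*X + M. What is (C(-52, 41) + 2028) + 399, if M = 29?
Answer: -67900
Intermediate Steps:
C(f, X) = 29 + 33*X*f (C(f, X) = (33*f)*X + 29 = 33*X*f + 29 = 29 + 33*X*f)
(C(-52, 41) + 2028) + 399 = ((29 + 33*41*(-52)) + 2028) + 399 = ((29 - 70356) + 2028) + 399 = (-70327 + 2028) + 399 = -68299 + 399 = -67900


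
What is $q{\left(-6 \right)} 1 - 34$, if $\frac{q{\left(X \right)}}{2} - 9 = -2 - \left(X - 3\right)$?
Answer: $-2$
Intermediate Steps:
$q{\left(X \right)} = 20 - 2 X$ ($q{\left(X \right)} = 18 + 2 \left(-2 - \left(X - 3\right)\right) = 18 + 2 \left(-2 - \left(-3 + X\right)\right) = 18 + 2 \left(1 - X\right) = 18 - \left(-2 + 2 X\right) = 20 - 2 X$)
$q{\left(-6 \right)} 1 - 34 = \left(20 - -12\right) 1 - 34 = \left(20 + 12\right) 1 - 34 = 32 \cdot 1 - 34 = 32 - 34 = -2$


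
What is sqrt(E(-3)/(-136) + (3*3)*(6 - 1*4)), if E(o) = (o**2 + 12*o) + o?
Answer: sqrt(21063)/34 ≈ 4.2686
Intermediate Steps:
E(o) = o**2 + 13*o
sqrt(E(-3)/(-136) + (3*3)*(6 - 1*4)) = sqrt(-3*(13 - 3)/(-136) + (3*3)*(6 - 1*4)) = sqrt(-3*10*(-1/136) + 9*(6 - 4)) = sqrt(-30*(-1/136) + 9*2) = sqrt(15/68 + 18) = sqrt(1239/68) = sqrt(21063)/34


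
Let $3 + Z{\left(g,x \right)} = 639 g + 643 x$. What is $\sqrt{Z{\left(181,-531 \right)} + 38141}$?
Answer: $2 i \sqrt{46909} \approx 433.17 i$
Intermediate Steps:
$Z{\left(g,x \right)} = -3 + 639 g + 643 x$ ($Z{\left(g,x \right)} = -3 + \left(639 g + 643 x\right) = -3 + 639 g + 643 x$)
$\sqrt{Z{\left(181,-531 \right)} + 38141} = \sqrt{\left(-3 + 639 \cdot 181 + 643 \left(-531\right)\right) + 38141} = \sqrt{\left(-3 + 115659 - 341433\right) + 38141} = \sqrt{-225777 + 38141} = \sqrt{-187636} = 2 i \sqrt{46909}$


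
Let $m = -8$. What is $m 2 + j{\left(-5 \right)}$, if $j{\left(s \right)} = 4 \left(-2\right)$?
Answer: $-24$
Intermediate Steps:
$j{\left(s \right)} = -8$
$m 2 + j{\left(-5 \right)} = \left(-8\right) 2 - 8 = -16 - 8 = -24$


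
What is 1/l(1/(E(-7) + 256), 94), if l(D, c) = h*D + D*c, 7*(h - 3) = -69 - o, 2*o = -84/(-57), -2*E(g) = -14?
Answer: 34979/11576 ≈ 3.0217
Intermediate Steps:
E(g) = 7 (E(g) = -½*(-14) = 7)
o = 14/19 (o = (-84/(-57))/2 = (-84*(-1/57))/2 = (½)*(28/19) = 14/19 ≈ 0.73684)
h = -926/133 (h = 3 + (-69 - 1*14/19)/7 = 3 + (-69 - 14/19)/7 = 3 + (⅐)*(-1325/19) = 3 - 1325/133 = -926/133 ≈ -6.9624)
l(D, c) = -926*D/133 + D*c
1/l(1/(E(-7) + 256), 94) = 1/((-926 + 133*94)/(133*(7 + 256))) = 1/((1/133)*(-926 + 12502)/263) = 1/((1/133)*(1/263)*11576) = 1/(11576/34979) = 34979/11576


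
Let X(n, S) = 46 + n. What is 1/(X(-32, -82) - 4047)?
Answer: -1/4033 ≈ -0.00024795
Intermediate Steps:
1/(X(-32, -82) - 4047) = 1/((46 - 32) - 4047) = 1/(14 - 4047) = 1/(-4033) = -1/4033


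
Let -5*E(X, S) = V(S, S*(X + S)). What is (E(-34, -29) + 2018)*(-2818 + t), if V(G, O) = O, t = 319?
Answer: -20649237/5 ≈ -4.1298e+6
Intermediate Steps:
E(X, S) = -S*(S + X)/5 (E(X, S) = -S*(X + S)/5 = -S*(S + X)/5)
(E(-34, -29) + 2018)*(-2818 + t) = (-⅕*(-29)*(-29 - 34) + 2018)*(-2818 + 319) = (-⅕*(-29)*(-63) + 2018)*(-2499) = (-1827/5 + 2018)*(-2499) = (8263/5)*(-2499) = -20649237/5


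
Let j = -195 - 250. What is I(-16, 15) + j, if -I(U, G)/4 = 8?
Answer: -477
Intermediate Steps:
j = -445
I(U, G) = -32 (I(U, G) = -4*8 = -32)
I(-16, 15) + j = -32 - 445 = -477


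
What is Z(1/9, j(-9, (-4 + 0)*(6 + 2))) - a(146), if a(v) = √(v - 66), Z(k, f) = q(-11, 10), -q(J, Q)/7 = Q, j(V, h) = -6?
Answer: -70 - 4*√5 ≈ -78.944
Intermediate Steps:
q(J, Q) = -7*Q
Z(k, f) = -70 (Z(k, f) = -7*10 = -70)
a(v) = √(-66 + v)
Z(1/9, j(-9, (-4 + 0)*(6 + 2))) - a(146) = -70 - √(-66 + 146) = -70 - √80 = -70 - 4*√5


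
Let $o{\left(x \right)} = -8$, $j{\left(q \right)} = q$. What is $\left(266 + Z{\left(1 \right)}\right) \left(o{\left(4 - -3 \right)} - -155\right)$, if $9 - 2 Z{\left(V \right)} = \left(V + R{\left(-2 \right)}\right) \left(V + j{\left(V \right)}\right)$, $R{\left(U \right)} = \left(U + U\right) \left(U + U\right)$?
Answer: $\frac{74529}{2} \approx 37265.0$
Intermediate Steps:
$R{\left(U \right)} = 4 U^{2}$ ($R{\left(U \right)} = 2 U 2 U = 4 U^{2}$)
$Z{\left(V \right)} = \frac{9}{2} - V \left(16 + V\right)$ ($Z{\left(V \right)} = \frac{9}{2} - \frac{\left(V + 4 \left(-2\right)^{2}\right) \left(V + V\right)}{2} = \frac{9}{2} - \frac{\left(V + 4 \cdot 4\right) 2 V}{2} = \frac{9}{2} - \frac{\left(V + 16\right) 2 V}{2} = \frac{9}{2} - \frac{\left(16 + V\right) 2 V}{2} = \frac{9}{2} - \frac{2 V \left(16 + V\right)}{2} = \frac{9}{2} - V \left(16 + V\right)$)
$\left(266 + Z{\left(1 \right)}\right) \left(o{\left(4 - -3 \right)} - -155\right) = \left(266 - \frac{25}{2}\right) \left(-8 - -155\right) = \left(266 - \frac{25}{2}\right) \left(-8 + 155\right) = \left(266 - \frac{25}{2}\right) 147 = \frac{507}{2} \cdot 147 = \frac{74529}{2}$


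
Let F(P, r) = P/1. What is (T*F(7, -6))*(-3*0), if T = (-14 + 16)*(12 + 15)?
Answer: 0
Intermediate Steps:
F(P, r) = P (F(P, r) = P*1 = P)
T = 54 (T = 2*27 = 54)
(T*F(7, -6))*(-3*0) = (54*7)*(-3*0) = 378*0 = 0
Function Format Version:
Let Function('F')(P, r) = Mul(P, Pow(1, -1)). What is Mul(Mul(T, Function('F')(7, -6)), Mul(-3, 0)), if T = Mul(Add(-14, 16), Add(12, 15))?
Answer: 0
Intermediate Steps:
Function('F')(P, r) = P (Function('F')(P, r) = Mul(P, 1) = P)
T = 54 (T = Mul(2, 27) = 54)
Mul(Mul(T, Function('F')(7, -6)), Mul(-3, 0)) = Mul(Mul(54, 7), Mul(-3, 0)) = Mul(378, 0) = 0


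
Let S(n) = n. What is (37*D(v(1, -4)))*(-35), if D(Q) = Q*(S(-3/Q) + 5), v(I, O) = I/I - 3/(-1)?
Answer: -22015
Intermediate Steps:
v(I, O) = 4 (v(I, O) = 1 - 3*(-1) = 1 + 3 = 4)
D(Q) = Q*(5 - 3/Q) (D(Q) = Q*(-3/Q + 5) = Q*(5 - 3/Q))
(37*D(v(1, -4)))*(-35) = (37*(-3 + 5*4))*(-35) = (37*(-3 + 20))*(-35) = (37*17)*(-35) = 629*(-35) = -22015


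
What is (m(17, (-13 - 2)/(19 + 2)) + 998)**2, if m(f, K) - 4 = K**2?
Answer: 2413069129/2401 ≈ 1.0050e+6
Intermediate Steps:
m(f, K) = 4 + K**2
(m(17, (-13 - 2)/(19 + 2)) + 998)**2 = ((4 + ((-13 - 2)/(19 + 2))**2) + 998)**2 = ((4 + (-15/21)**2) + 998)**2 = ((4 + (-15*1/21)**2) + 998)**2 = ((4 + (-5/7)**2) + 998)**2 = ((4 + 25/49) + 998)**2 = (221/49 + 998)**2 = (49123/49)**2 = 2413069129/2401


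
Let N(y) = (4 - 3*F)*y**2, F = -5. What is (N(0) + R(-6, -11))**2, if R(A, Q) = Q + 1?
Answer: 100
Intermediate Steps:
N(y) = 19*y**2 (N(y) = (4 - 3*(-5))*y**2 = (4 + 15)*y**2 = 19*y**2)
R(A, Q) = 1 + Q
(N(0) + R(-6, -11))**2 = (19*0**2 + (1 - 11))**2 = (19*0 - 10)**2 = (0 - 10)**2 = (-10)**2 = 100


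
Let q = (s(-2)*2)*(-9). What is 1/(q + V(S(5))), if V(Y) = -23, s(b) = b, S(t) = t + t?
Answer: 1/13 ≈ 0.076923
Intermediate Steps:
S(t) = 2*t
q = 36 (q = -2*2*(-9) = -4*(-9) = 36)
1/(q + V(S(5))) = 1/(36 - 23) = 1/13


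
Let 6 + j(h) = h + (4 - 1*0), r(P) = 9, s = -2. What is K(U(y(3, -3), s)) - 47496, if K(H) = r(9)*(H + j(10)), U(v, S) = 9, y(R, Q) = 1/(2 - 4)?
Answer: -47343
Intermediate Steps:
y(R, Q) = -½ (y(R, Q) = 1/(-2) = -½)
j(h) = -2 + h (j(h) = -6 + (h + (4 - 1*0)) = -6 + (h + (4 + 0)) = -6 + (h + 4) = -6 + (4 + h) = -2 + h)
K(H) = 72 + 9*H (K(H) = 9*(H + (-2 + 10)) = 9*(H + 8) = 9*(8 + H) = 72 + 9*H)
K(U(y(3, -3), s)) - 47496 = (72 + 9*9) - 47496 = (72 + 81) - 47496 = 153 - 47496 = -47343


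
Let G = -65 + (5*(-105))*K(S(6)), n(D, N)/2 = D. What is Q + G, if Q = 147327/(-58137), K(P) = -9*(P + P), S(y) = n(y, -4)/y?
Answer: 364954356/19379 ≈ 18832.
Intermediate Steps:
n(D, N) = 2*D
S(y) = 2 (S(y) = (2*y)/y = 2)
K(P) = -18*P
Q = -49109/19379 (Q = 147327*(-1/58137) = -49109/19379 ≈ -2.5341)
G = 18835 (G = -65 + (5*(-105))*(-18*2) = -65 - 525*(-36) = -65 + 18900 = 18835)
Q + G = -49109/19379 + 18835 = 364954356/19379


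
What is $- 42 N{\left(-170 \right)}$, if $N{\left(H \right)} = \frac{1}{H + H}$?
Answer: $\frac{21}{170} \approx 0.12353$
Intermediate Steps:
$N{\left(H \right)} = \frac{1}{2 H}$
$- 42 N{\left(-170 \right)} = - 42 \frac{1}{2 \left(-170\right)} = - 42 \cdot \frac{1}{2} \left(- \frac{1}{170}\right) = \left(-42\right) \left(- \frac{1}{340}\right) = \frac{21}{170}$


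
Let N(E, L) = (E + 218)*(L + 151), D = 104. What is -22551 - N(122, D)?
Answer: -109251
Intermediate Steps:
N(E, L) = (151 + L)*(218 + E) (N(E, L) = (218 + E)*(151 + L) = (151 + L)*(218 + E))
-22551 - N(122, D) = -22551 - (32918 + 151*122 + 218*104 + 122*104) = -22551 - (32918 + 18422 + 22672 + 12688) = -22551 - 1*86700 = -22551 - 86700 = -109251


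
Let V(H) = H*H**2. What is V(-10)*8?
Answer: -8000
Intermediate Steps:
V(H) = H**3
V(-10)*8 = (-10)**3*8 = -1000*8 = -8000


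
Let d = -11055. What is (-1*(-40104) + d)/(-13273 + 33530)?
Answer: 29049/20257 ≈ 1.4340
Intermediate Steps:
(-1*(-40104) + d)/(-13273 + 33530) = (-1*(-40104) - 11055)/(-13273 + 33530) = (40104 - 11055)/20257 = 29049*(1/20257) = 29049/20257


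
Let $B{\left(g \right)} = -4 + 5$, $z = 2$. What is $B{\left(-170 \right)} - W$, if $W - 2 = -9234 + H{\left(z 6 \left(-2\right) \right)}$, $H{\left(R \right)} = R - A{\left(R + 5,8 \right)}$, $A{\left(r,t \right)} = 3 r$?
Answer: $9200$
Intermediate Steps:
$H{\left(R \right)} = -15 - 2 R$ ($H{\left(R \right)} = R - 3 \left(R + 5\right) = R - 3 \left(5 + R\right) = R - \left(15 + 3 R\right) = -15 - 2 R$)
$B{\left(g \right)} = 1$
$W = -9199$ ($W = 2 - \left(9249 + 2 \cdot 2 \cdot 6 \left(-2\right)\right) = 2 - \left(9249 + 2 \cdot 12 \left(-2\right)\right) = 2 - 9201 = -9199$)
$B{\left(-170 \right)} - W = 1 - -9199 = 1 + 9199 = 9200$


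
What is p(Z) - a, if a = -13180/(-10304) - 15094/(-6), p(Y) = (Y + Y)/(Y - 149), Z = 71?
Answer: -253045337/100464 ≈ -2518.8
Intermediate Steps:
p(Y) = 2*Y/(-149 + Y) (p(Y) = (2*Y)/(-149 + Y) = 2*Y/(-149 + Y))
a = 19450957/7728 (a = -13180*(-1/10304) - 15094*(-1/6) = 3295/2576 + 7547/3 = 19450957/7728 ≈ 2516.9)
p(Z) - a = 2*71/(-149 + 71) - 1*19450957/7728 = 2*71/(-78) - 19450957/7728 = 2*71*(-1/78) - 19450957/7728 = -71/39 - 19450957/7728 = -253045337/100464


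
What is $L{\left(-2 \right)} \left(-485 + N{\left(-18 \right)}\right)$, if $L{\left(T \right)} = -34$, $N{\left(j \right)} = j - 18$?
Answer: $17714$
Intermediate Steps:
$N{\left(j \right)} = -18 + j$
$L{\left(-2 \right)} \left(-485 + N{\left(-18 \right)}\right) = - 34 \left(-485 - 36\right) = \left(-34\right) \left(-521\right) = 17714$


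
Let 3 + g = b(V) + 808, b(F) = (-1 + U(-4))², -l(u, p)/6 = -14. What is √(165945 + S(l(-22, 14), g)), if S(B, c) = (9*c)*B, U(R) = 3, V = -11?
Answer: √777549 ≈ 881.79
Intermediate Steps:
l(u, p) = 84 (l(u, p) = -6*(-14) = 84)
b(F) = 4 (b(F) = (-1 + 3)² = 2² = 4)
g = 809 (g = -3 + (4 + 808) = -3 + 812 = 809)
S(B, c) = 9*B*c
√(165945 + S(l(-22, 14), g)) = √(165945 + 9*84*809) = √(165945 + 611604) = √777549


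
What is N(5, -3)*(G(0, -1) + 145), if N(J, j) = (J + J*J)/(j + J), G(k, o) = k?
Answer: 2175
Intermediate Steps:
N(J, j) = (J + J²)/(J + j)
N(5, -3)*(G(0, -1) + 145) = (5*(1 + 5)/(5 - 3))*(0 + 145) = (5*6/2)*145 = (5*(½)*6)*145 = 15*145 = 2175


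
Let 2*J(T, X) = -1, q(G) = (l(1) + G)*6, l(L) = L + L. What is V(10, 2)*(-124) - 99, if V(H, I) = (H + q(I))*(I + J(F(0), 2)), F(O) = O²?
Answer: -6423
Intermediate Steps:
l(L) = 2*L
q(G) = 12 + 6*G (q(G) = (2*1 + G)*6 = (2 + G)*6 = 12 + 6*G)
J(T, X) = -½ (J(T, X) = (½)*(-1) = -½)
V(H, I) = (-½ + I)*(12 + H + 6*I) (V(H, I) = (H + (12 + 6*I))*(I - ½) = (12 + H + 6*I)*(-½ + I) = (-½ + I)*(12 + H + 6*I))
V(10, 2)*(-124) - 99 = (-6 + 6*2² + 9*2 - ½*10 + 10*2)*(-124) - 99 = (-6 + 6*4 + 18 - 5 + 20)*(-124) - 99 = (-6 + 24 + 18 - 5 + 20)*(-124) - 99 = 51*(-124) - 99 = -6324 - 99 = -6423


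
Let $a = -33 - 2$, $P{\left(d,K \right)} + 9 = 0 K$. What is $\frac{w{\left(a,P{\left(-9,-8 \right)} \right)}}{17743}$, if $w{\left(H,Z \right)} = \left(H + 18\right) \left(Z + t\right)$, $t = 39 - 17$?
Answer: $- \frac{221}{17743} \approx -0.012456$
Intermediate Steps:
$P{\left(d,K \right)} = -9$ ($P{\left(d,K \right)} = -9 + 0 K = -9 + 0 = -9$)
$a = -35$ ($a = -33 - 2 = -35$)
$t = 22$
$w{\left(H,Z \right)} = \left(18 + H\right) \left(22 + Z\right)$ ($w{\left(H,Z \right)} = \left(H + 18\right) \left(Z + 22\right) = \left(18 + H\right) \left(22 + Z\right)$)
$\frac{w{\left(a,P{\left(-9,-8 \right)} \right)}}{17743} = \frac{396 + 18 \left(-9\right) + 22 \left(-35\right) - -315}{17743} = \left(396 - 162 - 770 + 315\right) \frac{1}{17743} = \left(-221\right) \frac{1}{17743} = - \frac{221}{17743}$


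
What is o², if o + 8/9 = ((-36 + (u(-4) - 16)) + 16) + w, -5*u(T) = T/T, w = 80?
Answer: 3728761/2025 ≈ 1841.4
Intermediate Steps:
u(T) = -⅕ (u(T) = -T/(5*T) = -⅕*1 = -⅕)
o = 1931/45 (o = -8/9 + (((-36 + (-⅕ - 16)) + 16) + 80) = -8/9 + (((-36 - 81/5) + 16) + 80) = -8/9 + ((-261/5 + 16) + 80) = -8/9 + (-181/5 + 80) = -8/9 + 219/5 = 1931/45 ≈ 42.911)
o² = (1931/45)² = 3728761/2025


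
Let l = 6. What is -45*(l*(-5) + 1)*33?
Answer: 43065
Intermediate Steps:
-45*(l*(-5) + 1)*33 = -45*(6*(-5) + 1)*33 = -45*(-30 + 1)*33 = -45*(-29)*33 = 1305*33 = 43065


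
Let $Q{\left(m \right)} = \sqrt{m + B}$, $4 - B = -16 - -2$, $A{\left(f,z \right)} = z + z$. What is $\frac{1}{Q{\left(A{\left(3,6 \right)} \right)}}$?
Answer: $\frac{\sqrt{30}}{30} \approx 0.18257$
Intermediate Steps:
$A{\left(f,z \right)} = 2 z$
$B = 18$ ($B = 4 - \left(-16 - -2\right) = 4 - \left(-16 + 2\right) = 4 - -14 = 4 + 14 = 18$)
$Q{\left(m \right)} = \sqrt{18 + m}$ ($Q{\left(m \right)} = \sqrt{m + 18} = \sqrt{18 + m}$)
$\frac{1}{Q{\left(A{\left(3,6 \right)} \right)}} = \frac{1}{\sqrt{18 + 2 \cdot 6}} = \frac{1}{\sqrt{18 + 12}} = \frac{1}{\sqrt{30}} = \frac{\sqrt{30}}{30}$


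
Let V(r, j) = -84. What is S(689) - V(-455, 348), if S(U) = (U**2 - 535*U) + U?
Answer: 106879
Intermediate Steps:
S(U) = U**2 - 534*U
S(689) - V(-455, 348) = 689*(-534 + 689) - 1*(-84) = 689*155 + 84 = 106795 + 84 = 106879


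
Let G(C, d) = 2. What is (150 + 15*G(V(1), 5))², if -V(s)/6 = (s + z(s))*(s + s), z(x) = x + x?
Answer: 32400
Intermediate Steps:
z(x) = 2*x
V(s) = -36*s² (V(s) = -6*(s + 2*s)*(s + s) = -6*3*s*2*s = -36*s²)
(150 + 15*G(V(1), 5))² = (150 + 15*2)² = (150 + 30)² = 180² = 32400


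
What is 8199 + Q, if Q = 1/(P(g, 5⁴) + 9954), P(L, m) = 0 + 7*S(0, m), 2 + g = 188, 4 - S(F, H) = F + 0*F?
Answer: 81842419/9982 ≈ 8199.0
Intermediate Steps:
S(F, H) = 4 - F (S(F, H) = 4 - (F + 0*F) = 4 - (F + 0) = 4 - F)
g = 186 (g = -2 + 188 = 186)
P(L, m) = 28 (P(L, m) = 0 + 7*(4 - 1*0) = 0 + 7*(4 + 0) = 0 + 7*4 = 0 + 28 = 28)
Q = 1/9982 (Q = 1/(28 + 9954) = 1/9982 ≈ 0.00010018)
8199 + Q = 8199 + 1/9982 = 81842419/9982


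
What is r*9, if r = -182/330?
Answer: -273/55 ≈ -4.9636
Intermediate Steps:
r = -91/165 (r = -182*1/330 = -91/165 ≈ -0.55152)
r*9 = -91/165*9 = -273/55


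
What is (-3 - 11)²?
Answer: 196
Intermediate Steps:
(-3 - 11)² = (-14)² = 196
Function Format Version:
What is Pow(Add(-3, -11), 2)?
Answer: 196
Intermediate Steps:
Pow(Add(-3, -11), 2) = Pow(-14, 2) = 196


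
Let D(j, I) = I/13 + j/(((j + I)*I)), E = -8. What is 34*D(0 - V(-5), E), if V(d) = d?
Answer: -2159/156 ≈ -13.840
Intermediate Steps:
D(j, I) = I/13 + j/(I*(I + j)) (D(j, I) = I*(1/13) + j/(((I + j)*I)) = I/13 + j/((I*(I + j))) = I/13 + j*(1/(I*(I + j))) = I/13 + j/(I*(I + j)))
34*D(0 - V(-5), E) = 34*((1/13)*((-8)**3 + 13*(0 - 1*(-5)) + (0 - 1*(-5))*(-8)**2)/(-8*(-8 + (0 - 1*(-5))))) = 34*((1/13)*(-1/8)*(-512 + 13*(0 + 5) + (0 + 5)*64)/(-8 + (0 + 5))) = 34*((1/13)*(-1/8)*(-512 + 13*5 + 5*64)/(-8 + 5)) = 34*((1/13)*(-1/8)*(-512 + 65 + 320)/(-3)) = 34*((1/13)*(-1/8)*(-1/3)*(-127)) = 34*(-127/312) = -2159/156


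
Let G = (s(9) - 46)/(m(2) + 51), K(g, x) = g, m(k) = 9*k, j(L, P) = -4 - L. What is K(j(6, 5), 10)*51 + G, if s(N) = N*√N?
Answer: -35209/69 ≈ -510.28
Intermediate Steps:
s(N) = N^(3/2)
G = -19/69 (G = (9^(3/2) - 46)/(9*2 + 51) = (27 - 46)/(18 + 51) = -19/69 ≈ -0.27536)
K(j(6, 5), 10)*51 + G = (-4 - 1*6)*51 - 19/69 = (-4 - 6)*51 - 19/69 = -10*51 - 19/69 = -510 - 19/69 = -35209/69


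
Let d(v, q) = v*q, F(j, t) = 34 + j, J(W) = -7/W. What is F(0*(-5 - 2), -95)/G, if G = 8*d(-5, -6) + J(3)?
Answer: 102/713 ≈ 0.14306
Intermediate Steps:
d(v, q) = q*v
G = 713/3 (G = 8*(-6*(-5)) - 7/3 = 8*30 - 7*⅓ = 240 - 7/3 = 713/3 ≈ 237.67)
F(0*(-5 - 2), -95)/G = (34 + 0*(-5 - 2))/(713/3) = (34 + 0*(-7))*(3/713) = (34 + 0)*(3/713) = 34*(3/713) = 102/713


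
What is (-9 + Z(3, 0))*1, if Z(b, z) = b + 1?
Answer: -5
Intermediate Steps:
Z(b, z) = 1 + b
(-9 + Z(3, 0))*1 = (-9 + (1 + 3))*1 = (-9 + 4)*1 = -5*1 = -5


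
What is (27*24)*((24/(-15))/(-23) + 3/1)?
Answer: 228744/115 ≈ 1989.1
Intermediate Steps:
(27*24)*((24/(-15))/(-23) + 3/1) = 648*((24*(-1/15))*(-1/23) + 3*1) = 648*(-8/5*(-1/23) + 3) = 648*(8/115 + 3) = 648*(353/115) = 228744/115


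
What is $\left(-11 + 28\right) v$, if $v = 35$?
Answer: $595$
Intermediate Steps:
$\left(-11 + 28\right) v = \left(-11 + 28\right) 35 = 17 \cdot 35 = 595$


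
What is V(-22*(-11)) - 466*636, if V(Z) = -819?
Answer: -297195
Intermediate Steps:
V(-22*(-11)) - 466*636 = -819 - 466*636 = -819 - 296376 = -297195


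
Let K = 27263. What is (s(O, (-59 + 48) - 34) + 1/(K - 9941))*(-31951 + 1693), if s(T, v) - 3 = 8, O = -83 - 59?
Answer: -960908349/2887 ≈ -3.3284e+5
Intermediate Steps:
O = -142
s(T, v) = 11 (s(T, v) = 3 + 8 = 11)
(s(O, (-59 + 48) - 34) + 1/(K - 9941))*(-31951 + 1693) = (11 + 1/(27263 - 9941))*(-31951 + 1693) = (11 + 1/17322)*(-30258) = (190543/17322)*(-30258) = -960908349/2887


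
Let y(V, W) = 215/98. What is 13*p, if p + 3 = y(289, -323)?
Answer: -1027/98 ≈ -10.480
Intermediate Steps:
y(V, W) = 215/98 (y(V, W) = 215*(1/98) = 215/98)
p = -79/98 (p = -3 + 215/98 = -79/98 ≈ -0.80612)
13*p = 13*(-79/98) = -1027/98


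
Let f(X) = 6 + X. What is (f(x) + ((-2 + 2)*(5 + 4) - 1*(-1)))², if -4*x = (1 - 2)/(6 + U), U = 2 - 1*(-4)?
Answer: 113569/2304 ≈ 49.292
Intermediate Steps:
U = 6 (U = 2 + 4 = 6)
x = 1/48 (x = -(1 - 2)/(4*(6 + 6)) = -(-1)/(4*12) = -¼*(-1/12) = 1/48 ≈ 0.020833)
(f(x) + ((-2 + 2)*(5 + 4) - 1*(-1)))² = ((6 + 1/48) + ((-2 + 2)*(5 + 4) - 1*(-1)))² = (289/48 + (0*9 + 1))² = (289/48 + (0 + 1))² = (289/48 + 1)² = (337/48)² = 113569/2304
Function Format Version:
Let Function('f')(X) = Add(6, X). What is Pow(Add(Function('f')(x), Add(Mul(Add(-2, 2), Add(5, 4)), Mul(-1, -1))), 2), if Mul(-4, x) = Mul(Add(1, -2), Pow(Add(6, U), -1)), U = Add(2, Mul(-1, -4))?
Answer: Rational(113569, 2304) ≈ 49.292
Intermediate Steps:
U = 6 (U = Add(2, 4) = 6)
x = Rational(1, 48) (x = Mul(Rational(-1, 4), Mul(Add(1, -2), Pow(Add(6, 6), -1))) = Mul(Rational(-1, 4), Mul(-1, Pow(12, -1))) = Mul(Rational(-1, 4), Mul(-1, Rational(1, 12))) = Mul(Rational(-1, 4), Rational(-1, 12)) = Rational(1, 48) ≈ 0.020833)
Pow(Add(Function('f')(x), Add(Mul(Add(-2, 2), Add(5, 4)), Mul(-1, -1))), 2) = Pow(Add(Add(6, Rational(1, 48)), Add(Mul(Add(-2, 2), Add(5, 4)), Mul(-1, -1))), 2) = Pow(Add(Rational(289, 48), Add(Mul(0, 9), 1)), 2) = Pow(Add(Rational(289, 48), Add(0, 1)), 2) = Pow(Add(Rational(289, 48), 1), 2) = Pow(Rational(337, 48), 2) = Rational(113569, 2304)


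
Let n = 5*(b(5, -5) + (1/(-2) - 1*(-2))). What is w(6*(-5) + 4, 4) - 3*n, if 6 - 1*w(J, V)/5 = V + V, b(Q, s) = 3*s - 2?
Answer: 445/2 ≈ 222.50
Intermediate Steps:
b(Q, s) = -2 + 3*s
w(J, V) = 30 - 10*V (w(J, V) = 30 - 5*(V + V) = 30 - 10*V)
n = -155/2 (n = 5*((-2 + 3*(-5)) + (1/(-2) - 1*(-2))) = 5*((-2 - 15) + (-½ + 2)) = 5*(-17 + 3/2) = 5*(-31/2) = -155/2 ≈ -77.500)
w(6*(-5) + 4, 4) - 3*n = (30 - 10*4) - 3*(-155/2) = (30 - 40) + 465/2 = -10 + 465/2 = 445/2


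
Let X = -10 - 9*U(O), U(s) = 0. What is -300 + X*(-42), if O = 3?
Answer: 120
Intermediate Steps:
X = -10 (X = -10 - 9*0 = -10 + 0 = -10)
-300 + X*(-42) = -300 - 10*(-42) = -300 + 420 = 120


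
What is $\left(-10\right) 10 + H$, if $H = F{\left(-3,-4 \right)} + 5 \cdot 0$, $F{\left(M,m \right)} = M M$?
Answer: $-91$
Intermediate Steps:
$F{\left(M,m \right)} = M^{2}$
$H = 9$ ($H = \left(-3\right)^{2} + 5 \cdot 0 = 9 + 0 = 9$)
$\left(-10\right) 10 + H = \left(-10\right) 10 + 9 = -100 + 9 = -91$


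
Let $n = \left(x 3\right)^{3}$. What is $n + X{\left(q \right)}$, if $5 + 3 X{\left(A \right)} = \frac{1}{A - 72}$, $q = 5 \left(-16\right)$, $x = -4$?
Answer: $- \frac{788729}{456} \approx -1729.7$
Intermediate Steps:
$q = -80$
$X{\left(A \right)} = - \frac{5}{3} + \frac{1}{3 \left(-72 + A\right)}$ ($X{\left(A \right)} = - \frac{5}{3} + \frac{1}{3 \left(A - 72\right)} = - \frac{5}{3} + \frac{1}{3 \left(-72 + A\right)}$)
$n = -1728$ ($n = \left(\left(-4\right) 3\right)^{3} = \left(-12\right)^{3} = -1728$)
$n + X{\left(q \right)} = -1728 + \frac{361 - -400}{3 \left(-72 - 80\right)} = -1728 + \frac{361 + 400}{3 \left(-152\right)} = -1728 + \frac{1}{3} \left(- \frac{1}{152}\right) 761 = -1728 - \frac{761}{456} = - \frac{788729}{456}$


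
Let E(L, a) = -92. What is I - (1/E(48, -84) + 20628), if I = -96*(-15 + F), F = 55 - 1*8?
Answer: -2180399/92 ≈ -23700.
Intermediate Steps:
F = 47 (F = 55 - 8 = 47)
I = -3072 (I = -96*(-15 + 47) = -96*32 = -3072)
I - (1/E(48, -84) + 20628) = -3072 - (1/(-92) + 20628) = -3072 - (-1/92 + 20628) = -3072 - 1*1897775/92 = -3072 - 1897775/92 = -2180399/92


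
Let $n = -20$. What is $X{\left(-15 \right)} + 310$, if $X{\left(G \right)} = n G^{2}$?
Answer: $-4190$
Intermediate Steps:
$X{\left(G \right)} = - 20 G^{2}$
$X{\left(-15 \right)} + 310 = - 20 \left(-15\right)^{2} + 310 = \left(-20\right) 225 + 310 = -4500 + 310 = -4190$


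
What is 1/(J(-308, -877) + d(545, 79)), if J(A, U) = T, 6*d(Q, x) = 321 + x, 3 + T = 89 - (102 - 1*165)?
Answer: 3/647 ≈ 0.0046368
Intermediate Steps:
T = 149 (T = -3 + (89 - (102 - 1*165)) = -3 + (89 - (102 - 165)) = -3 + (89 - 1*(-63)) = -3 + (89 + 63) = -3 + 152 = 149)
d(Q, x) = 107/2 + x/6 (d(Q, x) = (321 + x)/6 = 107/2 + x/6)
J(A, U) = 149
1/(J(-308, -877) + d(545, 79)) = 1/(149 + (107/2 + (⅙)*79)) = 1/(149 + (107/2 + 79/6)) = 1/(149 + 200/3) = 1/(647/3) = 3/647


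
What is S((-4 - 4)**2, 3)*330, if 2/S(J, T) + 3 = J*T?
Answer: 220/63 ≈ 3.4921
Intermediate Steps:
S(J, T) = 2/(-3 + J*T)
S((-4 - 4)**2, 3)*330 = (2/(-3 + (-4 - 4)**2*3))*330 = (2/(-3 + (-8)**2*3))*330 = (2/(-3 + 64*3))*330 = (2/(-3 + 192))*330 = (2/189)*330 = 220/63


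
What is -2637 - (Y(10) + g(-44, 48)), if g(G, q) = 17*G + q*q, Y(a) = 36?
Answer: -4229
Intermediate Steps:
g(G, q) = q² + 17*G (g(G, q) = 17*G + q² = q² + 17*G)
-2637 - (Y(10) + g(-44, 48)) = -2637 - (36 + (48² + 17*(-44))) = -2637 - (36 + (2304 - 748)) = -2637 - (36 + 1556) = -2637 - 1*1592 = -2637 - 1592 = -4229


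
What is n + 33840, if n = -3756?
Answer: 30084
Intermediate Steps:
n + 33840 = -3756 + 33840 = 30084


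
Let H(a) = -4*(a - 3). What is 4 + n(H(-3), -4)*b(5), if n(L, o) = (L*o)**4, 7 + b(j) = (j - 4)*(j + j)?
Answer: 254803972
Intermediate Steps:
H(a) = 12 - 4*a (H(a) = -4*(-3 + a) = 12 - 4*a)
b(j) = -7 + 2*j*(-4 + j) (b(j) = -7 + (j - 4)*(j + j) = -7 + (-4 + j)*(2*j) = -7 + 2*j*(-4 + j))
n(L, o) = L**4*o**4
4 + n(H(-3), -4)*b(5) = 4 + ((12 - 4*(-3))**4*(-4)**4)*(-7 - 8*5 + 2*5**2) = 4 + ((12 + 12)**4*256)*(-7 - 40 + 2*25) = 4 + (24**4*256)*(-7 - 40 + 50) = 4 + (331776*256)*3 = 4 + 84934656*3 = 4 + 254803968 = 254803972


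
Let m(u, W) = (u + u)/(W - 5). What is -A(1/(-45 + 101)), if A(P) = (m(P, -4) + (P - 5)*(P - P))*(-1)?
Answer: -1/252 ≈ -0.0039683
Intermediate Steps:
m(u, W) = 2*u/(-5 + W) (m(u, W) = (2*u)/(-5 + W) = 2*u/(-5 + W))
A(P) = 2*P/9 (A(P) = (2*P/(-5 - 4) + (P - 5)*(P - P))*(-1) = (2*P/(-9) + (-5 + P)*0)*(-1) = (2*P*(-1/9) + 0)*(-1) = (-2*P/9 + 0)*(-1) = -2*P/9*(-1) = 2*P/9)
-A(1/(-45 + 101)) = -2/(9*(-45 + 101)) = -2/(9*56) = -1*1/252 = -1/252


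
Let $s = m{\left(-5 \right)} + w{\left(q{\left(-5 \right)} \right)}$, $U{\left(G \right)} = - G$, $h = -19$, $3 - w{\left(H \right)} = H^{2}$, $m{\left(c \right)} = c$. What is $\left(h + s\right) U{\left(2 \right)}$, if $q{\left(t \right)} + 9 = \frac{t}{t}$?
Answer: $170$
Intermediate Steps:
$q{\left(t \right)} = -8$ ($q{\left(t \right)} = -9 + \frac{t}{t} = -9 + 1 = -8$)
$w{\left(H \right)} = 3 - H^{2}$
$s = -66$ ($s = -5 + \left(3 - \left(-8\right)^{2}\right) = -5 + \left(3 - 64\right) = -5 - 61 = -66$)
$\left(h + s\right) U{\left(2 \right)} = \left(-19 - 66\right) \left(\left(-1\right) 2\right) = \left(-85\right) \left(-2\right) = 170$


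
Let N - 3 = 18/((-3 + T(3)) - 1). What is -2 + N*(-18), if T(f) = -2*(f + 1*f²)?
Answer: -311/7 ≈ -44.429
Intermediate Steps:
T(f) = -2*f - 2*f² (T(f) = -2*(f + f²) = -2*f - 2*f²)
N = 33/14 (N = 3 + 18/((-3 - 2*3*(1 + 3)) - 1) = 3 + 18/((-3 - 2*3*4) - 1) = 3 + 18/((-3 - 24) - 1) = 3 + 18/(-27 - 1) = 3 + 18/(-28) = 3 + 18*(-1/28) = 3 - 9/14 = 33/14 ≈ 2.3571)
-2 + N*(-18) = -2 + (33/14)*(-18) = -2 - 297/7 = -311/7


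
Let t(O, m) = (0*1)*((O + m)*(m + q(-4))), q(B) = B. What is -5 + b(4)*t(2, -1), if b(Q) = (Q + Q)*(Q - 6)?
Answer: -5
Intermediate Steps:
b(Q) = 2*Q*(-6 + Q) (b(Q) = (2*Q)*(-6 + Q) = 2*Q*(-6 + Q))
t(O, m) = 0 (t(O, m) = (0*1)*((O + m)*(m - 4)) = 0*((O + m)*(-4 + m)) = 0*((-4 + m)*(O + m)) = 0)
-5 + b(4)*t(2, -1) = -5 + (2*4*(-6 + 4))*0 = -5 + (2*4*(-2))*0 = -5 - 16*0 = -5 + 0 = -5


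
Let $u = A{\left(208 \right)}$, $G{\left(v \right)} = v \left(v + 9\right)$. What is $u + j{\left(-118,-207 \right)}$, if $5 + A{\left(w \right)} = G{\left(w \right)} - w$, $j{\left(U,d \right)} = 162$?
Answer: $45085$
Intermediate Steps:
$G{\left(v \right)} = v \left(9 + v\right)$
$A{\left(w \right)} = -5 - w + w \left(9 + w\right)$ ($A{\left(w \right)} = -5 + \left(w \left(9 + w\right) - w\right) = -5 + \left(- w + w \left(9 + w\right)\right) = -5 - w + w \left(9 + w\right)$)
$u = 44923$ ($u = -5 - 208 + 208 \left(9 + 208\right) = -5 - 208 + 208 \cdot 217 = -5 - 208 + 45136 = 44923$)
$u + j{\left(-118,-207 \right)} = 44923 + 162 = 45085$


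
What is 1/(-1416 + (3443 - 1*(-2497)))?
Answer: 1/4524 ≈ 0.00022104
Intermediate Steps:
1/(-1416 + (3443 - 1*(-2497))) = 1/(-1416 + (3443 + 2497)) = 1/(-1416 + 5940) = 1/4524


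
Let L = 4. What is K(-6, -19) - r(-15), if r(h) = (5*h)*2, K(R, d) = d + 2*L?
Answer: 139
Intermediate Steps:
K(R, d) = 8 + d (K(R, d) = d + 2*4 = d + 8 = 8 + d)
r(h) = 10*h
K(-6, -19) - r(-15) = (8 - 19) - 10*(-15) = -11 - 1*(-150) = -11 + 150 = 139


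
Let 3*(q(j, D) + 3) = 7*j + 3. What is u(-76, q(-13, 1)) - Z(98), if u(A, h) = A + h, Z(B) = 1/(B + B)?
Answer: -63703/588 ≈ -108.34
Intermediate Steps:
q(j, D) = -2 + 7*j/3 (q(j, D) = -3 + (7*j + 3)/3 = -3 + (3 + 7*j)/3 = -3 + (1 + 7*j/3) = -2 + 7*j/3)
Z(B) = 1/(2*B)
u(-76, q(-13, 1)) - Z(98) = (-76 + (-2 + (7/3)*(-13))) - 1/(2*98) = (-76 + (-2 - 91/3)) - 1/(2*98) = (-76 - 97/3) - 1*1/196 = -325/3 - 1/196 = -63703/588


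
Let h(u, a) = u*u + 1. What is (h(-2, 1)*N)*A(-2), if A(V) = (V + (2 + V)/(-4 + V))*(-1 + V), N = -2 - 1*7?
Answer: -270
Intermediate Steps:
N = -9 (N = -2 - 7 = -9)
h(u, a) = 1 + u² (h(u, a) = u² + 1 = 1 + u²)
A(V) = (-1 + V)*(V + (2 + V)/(-4 + V)) (A(V) = (V + (2 + V)/(-4 + V))*(-1 + V) = (-1 + V)*(V + (2 + V)/(-4 + V)))
(h(-2, 1)*N)*A(-2) = ((1 + (-2)²)*(-9))*((-2 + (-2)³ - 4*(-2)² + 5*(-2))/(-4 - 2)) = ((1 + 4)*(-9))*((-2 - 8 - 4*4 - 10)/(-6)) = (5*(-9))*(-(-2 - 8 - 16 - 10)/6) = -(-15)*(-36)/2 = -45*6 = -270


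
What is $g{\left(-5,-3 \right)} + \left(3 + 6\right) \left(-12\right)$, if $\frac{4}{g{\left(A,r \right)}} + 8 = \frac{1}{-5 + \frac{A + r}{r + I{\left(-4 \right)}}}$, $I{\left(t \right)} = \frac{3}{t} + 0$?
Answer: $- \frac{38944}{359} \approx -108.48$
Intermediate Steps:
$I{\left(t \right)} = \frac{3}{t}$
$g{\left(A,r \right)} = \frac{4}{-8 + \frac{1}{-5 + \frac{A + r}{- \frac{3}{4} + r}}}$ ($g{\left(A,r \right)} = \frac{4}{-8 + \frac{1}{-5 + \frac{A + r}{r + \frac{3}{-4}}}} = \frac{4}{-8 + \frac{1}{-5 + \frac{A + r}{r + 3 \left(- \frac{1}{4}\right)}}} = \frac{4}{-8 + \frac{1}{-5 + \frac{A + r}{r - \frac{3}{4}}}} = \frac{4}{-8 + \frac{1}{-5 + \frac{A + r}{- \frac{3}{4} + r}}}$)
$g{\left(-5,-3 \right)} + \left(3 + 6\right) \left(-12\right) = \frac{4 \left(15 - -48 + 4 \left(-5\right)\right)}{-123 - -160 + 132 \left(-3\right)} + \left(3 + 6\right) \left(-12\right) = \frac{4 \left(15 + 48 - 20\right)}{-123 + 160 - 396} + 9 \left(-12\right) = 4 \frac{1}{-359} \cdot 43 - 108 = 4 \left(- \frac{1}{359}\right) 43 - 108 = - \frac{172}{359} - 108 = - \frac{38944}{359}$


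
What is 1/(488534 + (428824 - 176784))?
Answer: 1/740574 ≈ 1.3503e-6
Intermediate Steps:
1/(488534 + (428824 - 176784)) = 1/(488534 + 252040) = 1/740574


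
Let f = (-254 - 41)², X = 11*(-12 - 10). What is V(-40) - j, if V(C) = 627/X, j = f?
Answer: -1914607/22 ≈ -87028.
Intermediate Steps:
X = -242 (X = 11*(-22) = -242)
f = 87025 (f = (-295)² = 87025)
j = 87025
V(C) = -57/22 (V(C) = 627/(-242) = 627*(-1/242) = -57/22)
V(-40) - j = -57/22 - 1*87025 = -57/22 - 87025 = -1914607/22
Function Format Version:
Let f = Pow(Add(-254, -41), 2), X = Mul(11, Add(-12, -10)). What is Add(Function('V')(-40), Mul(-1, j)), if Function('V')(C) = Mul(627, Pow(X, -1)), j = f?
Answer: Rational(-1914607, 22) ≈ -87028.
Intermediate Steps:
X = -242 (X = Mul(11, -22) = -242)
f = 87025 (f = Pow(-295, 2) = 87025)
j = 87025
Function('V')(C) = Rational(-57, 22) (Function('V')(C) = Mul(627, Pow(-242, -1)) = Mul(627, Rational(-1, 242)) = Rational(-57, 22))
Add(Function('V')(-40), Mul(-1, j)) = Add(Rational(-57, 22), Mul(-1, 87025)) = Add(Rational(-57, 22), -87025) = Rational(-1914607, 22)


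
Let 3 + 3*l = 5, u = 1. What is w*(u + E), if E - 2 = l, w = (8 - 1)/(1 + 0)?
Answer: 77/3 ≈ 25.667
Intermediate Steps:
w = 7 (w = 7/1 = 7*1 = 7)
l = 2/3 (l = -1 + (1/3)*5 = -1 + 5/3 = 2/3 ≈ 0.66667)
E = 8/3 (E = 2 + 2/3 = 8/3 ≈ 2.6667)
w*(u + E) = 7*(1 + 8/3) = 7*(11/3) = 77/3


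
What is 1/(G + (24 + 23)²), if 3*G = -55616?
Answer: -3/48989 ≈ -6.1238e-5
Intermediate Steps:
G = -55616/3 (G = (⅓)*(-55616) = -55616/3 ≈ -18539.)
1/(G + (24 + 23)²) = 1/(-55616/3 + (24 + 23)²) = 1/(-55616/3 + 47²) = 1/(-55616/3 + 2209) = 1/(-48989/3) = -3/48989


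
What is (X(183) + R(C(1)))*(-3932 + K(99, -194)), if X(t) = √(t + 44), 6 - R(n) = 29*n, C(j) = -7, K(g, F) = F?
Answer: -862334 - 4126*√227 ≈ -9.2450e+5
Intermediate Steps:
R(n) = 6 - 29*n
X(t) = √(44 + t)
(X(183) + R(C(1)))*(-3932 + K(99, -194)) = (√(44 + 183) + (6 - 29*(-7)))*(-3932 - 194) = (√227 + (6 + 203))*(-4126) = (√227 + 209)*(-4126) = (209 + √227)*(-4126) = -862334 - 4126*√227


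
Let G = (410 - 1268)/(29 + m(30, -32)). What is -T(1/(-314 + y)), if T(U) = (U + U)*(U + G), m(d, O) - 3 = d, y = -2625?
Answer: -2521724/267769351 ≈ -0.0094175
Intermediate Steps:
m(d, O) = 3 + d
G = -429/31 (G = (410 - 1268)/(29 + (3 + 30)) = -858/(29 + 33) = -858/62 = -858*1/62 = -429/31 ≈ -13.839)
T(U) = 2*U*(-429/31 + U) (T(U) = (U + U)*(U - 429/31) = (2*U)*(-429/31 + U) = 2*U*(-429/31 + U))
-T(1/(-314 + y)) = -2*(-429 + 31/(-314 - 2625))/(31*(-314 - 2625)) = -2*(-429 + 31/(-2939))/(31*(-2939)) = -2*(-1)*(-429 + 31*(-1/2939))/(31*2939) = -2*(-1)*(-429 - 31/2939)/(31*2939) = -2*(-1)*(-1260862)/(31*2939*2939) = -1*2521724/267769351 = -2521724/267769351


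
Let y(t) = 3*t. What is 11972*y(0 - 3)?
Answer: -107748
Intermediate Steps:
11972*y(0 - 3) = 11972*(3*(0 - 3)) = 11972*(3*(-3)) = 11972*(-9) = -107748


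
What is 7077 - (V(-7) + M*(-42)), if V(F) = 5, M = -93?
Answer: 3166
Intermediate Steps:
7077 - (V(-7) + M*(-42)) = 7077 - (5 - 93*(-42)) = 7077 - (5 + 3906) = 7077 - 1*3911 = 7077 - 3911 = 3166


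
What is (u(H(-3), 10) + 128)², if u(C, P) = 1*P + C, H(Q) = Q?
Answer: 18225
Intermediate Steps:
u(C, P) = C + P (u(C, P) = P + C = C + P)
(u(H(-3), 10) + 128)² = ((-3 + 10) + 128)² = (7 + 128)² = 135² = 18225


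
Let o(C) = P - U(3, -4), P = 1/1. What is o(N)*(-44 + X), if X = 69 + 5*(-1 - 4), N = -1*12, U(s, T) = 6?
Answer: 0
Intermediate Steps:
P = 1
N = -12
o(C) = -5 (o(C) = 1 - 1*6 = 1 - 6 = -5)
X = 44 (X = 69 + 5*(-5) = 69 - 25 = 44)
o(N)*(-44 + X) = -5*(-44 + 44) = -5*0 = 0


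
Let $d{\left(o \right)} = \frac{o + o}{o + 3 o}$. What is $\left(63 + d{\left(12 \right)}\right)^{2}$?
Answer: $\frac{16129}{4} \approx 4032.3$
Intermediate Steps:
$d{\left(o \right)} = \frac{1}{2}$ ($d{\left(o \right)} = \frac{2 o}{4 o} = 2 o \frac{1}{4 o} = \frac{1}{2}$)
$\left(63 + d{\left(12 \right)}\right)^{2} = \left(63 + \frac{1}{2}\right)^{2} = \left(\frac{127}{2}\right)^{2} = \frac{16129}{4}$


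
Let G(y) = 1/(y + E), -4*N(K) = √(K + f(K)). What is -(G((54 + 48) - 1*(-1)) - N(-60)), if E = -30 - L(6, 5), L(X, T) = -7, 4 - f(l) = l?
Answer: -41/80 ≈ -0.51250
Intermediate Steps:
f(l) = 4 - l
E = -23 (E = -30 - 1*(-7) = -30 + 7 = -23)
N(K) = -½ (N(K) = -√(K + (4 - K))/4 = -√4/4 = -¼*2 = -½)
G(y) = 1/(-23 + y) (G(y) = 1/(y - 23) = 1/(-23 + y))
-(G((54 + 48) - 1*(-1)) - N(-60)) = -(1/(-23 + ((54 + 48) - 1*(-1))) - 1*(-½)) = -(1/(-23 + (102 + 1)) + ½) = -(1/(-23 + 103) + ½) = -(1/80 + ½) = -1*41/80 = -41/80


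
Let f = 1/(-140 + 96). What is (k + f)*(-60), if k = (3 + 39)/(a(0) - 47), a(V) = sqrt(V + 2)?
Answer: 1335945/24277 + 2520*sqrt(2)/2207 ≈ 56.644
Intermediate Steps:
a(V) = sqrt(2 + V)
k = 42/(-47 + sqrt(2)) (k = (3 + 39)/(sqrt(2 + 0) - 47) = 42/(sqrt(2) - 47) = 42/(-47 + sqrt(2)) ≈ -0.92134)
f = -1/44 (f = 1/(-44) = -1/44 ≈ -0.022727)
(k + f)*(-60) = ((-1974/2207 - 42*sqrt(2)/2207) - 1/44)*(-60) = (-89063/97108 - 42*sqrt(2)/2207)*(-60) = 1335945/24277 + 2520*sqrt(2)/2207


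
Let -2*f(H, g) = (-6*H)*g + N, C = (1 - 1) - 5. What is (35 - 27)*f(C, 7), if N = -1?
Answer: -836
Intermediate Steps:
C = -5 (C = 0 - 5 = -5)
f(H, g) = ½ + 3*H*g (f(H, g) = -((-6*H)*g - 1)/2 = -(-6*H*g - 1)/2 = -(-1 - 6*H*g)/2 = ½ + 3*H*g)
(35 - 27)*f(C, 7) = (35 - 27)*(½ + 3*(-5)*7) = 8*(½ - 105) = 8*(-209/2) = -836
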